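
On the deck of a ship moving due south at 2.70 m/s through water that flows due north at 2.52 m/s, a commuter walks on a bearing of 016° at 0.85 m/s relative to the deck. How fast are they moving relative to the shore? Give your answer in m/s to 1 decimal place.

In east/north components (m/s): commuter relative to ship = (0.234, 0.817); ship relative to water = (0.000, -2.700); water relative to ground = (0.000, 2.520).
Sum = (0.234, 0.637) m/s.
Speed = |(0.234, 0.637)| = 0.679 m/s.

0.7 m/s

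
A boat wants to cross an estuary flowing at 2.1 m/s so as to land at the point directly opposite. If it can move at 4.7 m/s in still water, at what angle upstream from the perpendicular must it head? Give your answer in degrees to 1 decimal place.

To cancel the current, the upstream component of the boat's velocity must equal the flow: 4.7 sin θ = 2.1.
sin θ = 2.1 / 4.7 = 0.4468.
θ = arcsin(0.4468) = 26.539°.

26.5°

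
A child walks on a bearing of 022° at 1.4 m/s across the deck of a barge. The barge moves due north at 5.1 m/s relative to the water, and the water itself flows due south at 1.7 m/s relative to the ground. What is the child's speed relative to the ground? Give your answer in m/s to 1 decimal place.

4.7 m/s

In east/north components (m/s): child relative to barge = (0.524, 1.298); barge relative to water = (0.000, 5.100); water relative to ground = (0.000, -1.700).
Sum = (0.524, 4.698) m/s.
Speed = |(0.524, 4.698)| = 4.727 m/s.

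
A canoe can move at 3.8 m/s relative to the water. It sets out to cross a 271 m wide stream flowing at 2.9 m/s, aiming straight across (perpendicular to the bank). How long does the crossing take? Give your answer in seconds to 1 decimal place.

71.3 s

The component of the canoe's velocity perpendicular to the bank is 3.8 m/s.
The flow acts along the bank and has no component across it.
Time = 271 / 3.800 = 71.316 s.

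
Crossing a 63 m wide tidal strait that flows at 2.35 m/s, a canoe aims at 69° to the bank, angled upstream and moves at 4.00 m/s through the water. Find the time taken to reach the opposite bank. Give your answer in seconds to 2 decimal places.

16.87 s

The component of the canoe's velocity perpendicular to the bank is 4.00 × sin 69° = 3.734 m/s.
The current is parallel to the bank, so it does not affect the crossing time.
Time = 63 / 3.734 = 16.871 s.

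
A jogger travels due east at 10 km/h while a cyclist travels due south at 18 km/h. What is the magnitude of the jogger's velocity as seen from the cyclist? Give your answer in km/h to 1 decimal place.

Taking east as x and north as y: jogger velocity = (10.000, 0.000) km/h; cyclist velocity = (0.000, -18.000) km/h.
Velocity of jogger relative to cyclist = (10.000, 0.000) − (0.000, -18.000) = (10.000, 18.000) km/h.
Magnitude = |(10.000, 18.000)| = 20.591 km/h.

20.6 km/h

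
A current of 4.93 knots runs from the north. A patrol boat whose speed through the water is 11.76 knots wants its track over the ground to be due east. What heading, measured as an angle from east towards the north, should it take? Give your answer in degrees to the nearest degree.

The current pushes perpendicular to the desired track; the heading must have a component into the current equal to 4.93 knots: 11.76 sin θ = 4.93.
sin θ = 0.4192, so θ = 24.785°.

25°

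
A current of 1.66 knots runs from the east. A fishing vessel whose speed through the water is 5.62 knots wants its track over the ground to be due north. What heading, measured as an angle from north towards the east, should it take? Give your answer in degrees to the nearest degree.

17°

The current pushes perpendicular to the desired track; the heading must have a component into the current equal to 1.66 knots: 5.62 sin θ = 1.66.
sin θ = 0.2954, so θ = 17.180°.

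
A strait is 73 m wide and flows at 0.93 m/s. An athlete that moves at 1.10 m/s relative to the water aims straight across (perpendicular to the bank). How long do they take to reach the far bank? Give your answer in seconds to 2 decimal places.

The component of the athlete's velocity perpendicular to the bank is 1.10 m/s.
Only the cross-stream component determines the crossing time; the current contributes nothing perpendicular to the bank.
Time = 73 / 1.100 = 66.364 s.

66.36 s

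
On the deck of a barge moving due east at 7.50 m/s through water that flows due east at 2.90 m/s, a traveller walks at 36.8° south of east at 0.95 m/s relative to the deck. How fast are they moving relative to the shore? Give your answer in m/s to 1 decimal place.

11.2 m/s

In east/north components (m/s): traveller relative to barge = (0.761, -0.569); barge relative to water = (7.500, 0.000); water relative to ground = (2.900, 0.000).
Sum = (11.161, -0.569) m/s.
Speed = |(11.161, -0.569)| = 11.175 m/s.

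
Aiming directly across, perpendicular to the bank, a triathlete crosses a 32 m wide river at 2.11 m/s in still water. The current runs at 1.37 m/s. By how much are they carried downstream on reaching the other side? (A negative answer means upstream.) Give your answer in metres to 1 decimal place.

Perpendicular speed = 2.110 m/s; crossing time = 32 / 2.110 = 15.166 s.
Net downstream speed = 1.370 m/s.
Drift = 1.370 × 15.166 = 20.777 m (downstream).

20.8 m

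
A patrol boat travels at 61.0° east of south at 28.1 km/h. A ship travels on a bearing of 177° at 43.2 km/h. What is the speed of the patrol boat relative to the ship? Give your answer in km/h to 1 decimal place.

37.0 km/h

Taking east as x and north as y: patrol boat velocity = (24.577, -13.623) km/h; ship velocity = (2.261, -43.141) km/h.
Velocity of patrol boat relative to ship = (24.577, -13.623) − (2.261, -43.141) = (22.316, 29.518) km/h.
Magnitude = |(22.316, 29.518)| = 37.004 km/h.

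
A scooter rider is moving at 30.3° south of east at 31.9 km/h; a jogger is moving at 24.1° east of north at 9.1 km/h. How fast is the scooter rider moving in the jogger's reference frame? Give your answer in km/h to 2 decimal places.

34.10 km/h

Taking east as x and north as y: scooter rider velocity = (27.542, -16.094) km/h; jogger velocity = (3.716, 8.307) km/h.
Velocity of scooter rider relative to jogger = (27.542, -16.094) − (3.716, 8.307) = (23.827, -24.401) km/h.
Magnitude = |(23.827, -24.401)| = 34.105 km/h.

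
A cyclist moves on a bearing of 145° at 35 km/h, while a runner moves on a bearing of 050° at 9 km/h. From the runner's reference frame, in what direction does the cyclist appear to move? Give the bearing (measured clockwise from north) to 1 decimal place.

Taking east as x and north as y: cyclist velocity = (20.075, -28.670) km/h; runner velocity = (6.894, 5.785) km/h.
Velocity of cyclist relative to runner = (20.075, -28.670) − (6.894, 5.785) = (13.181, -34.455) km/h.
Bearing = atan2(13.18, -34.46) = 159.07° clockwise from north.

159.1°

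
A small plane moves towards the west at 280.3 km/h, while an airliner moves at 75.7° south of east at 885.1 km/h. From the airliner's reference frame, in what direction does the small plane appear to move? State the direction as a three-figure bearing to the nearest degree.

Taking east as x and north as y: small plane velocity = (-280.300, 0.000) km/h; airliner velocity = (218.619, -857.676) km/h.
Velocity of small plane relative to airliner = (-280.300, 0.000) − (218.619, -857.676) = (-498.919, 857.676) km/h.
Bearing = atan2(-498.92, 857.68) = 329.81° clockwise from north.

330°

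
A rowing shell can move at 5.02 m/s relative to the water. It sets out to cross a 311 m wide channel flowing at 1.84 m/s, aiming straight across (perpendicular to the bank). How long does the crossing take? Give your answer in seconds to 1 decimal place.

The component of the rowing shell's velocity perpendicular to the bank is 5.02 m/s.
The current is parallel to the bank, so it does not affect the crossing time.
Time = 311 / 5.020 = 61.952 s.

62.0 s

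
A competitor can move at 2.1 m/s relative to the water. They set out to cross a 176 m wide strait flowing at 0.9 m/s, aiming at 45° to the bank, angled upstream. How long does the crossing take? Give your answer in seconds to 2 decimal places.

118.52 s

The component of the competitor's velocity perpendicular to the bank is 2.1 × sin 45° = 1.485 m/s.
The current is parallel to the bank, so it does not affect the crossing time.
Time = 176 / 1.485 = 118.525 s.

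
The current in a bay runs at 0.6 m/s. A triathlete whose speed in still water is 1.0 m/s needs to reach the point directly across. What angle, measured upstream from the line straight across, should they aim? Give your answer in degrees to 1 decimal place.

To cancel the current, the upstream component of the triathlete's velocity must equal the flow: 1.0 sin θ = 0.6.
sin θ = 0.6 / 1.0 = 0.6000.
θ = arcsin(0.6000) = 36.870°.

36.9°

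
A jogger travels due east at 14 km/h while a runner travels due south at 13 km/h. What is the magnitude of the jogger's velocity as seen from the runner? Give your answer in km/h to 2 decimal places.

19.10 km/h

Taking east as x and north as y: jogger velocity = (14.000, 0.000) km/h; runner velocity = (0.000, -13.000) km/h.
Velocity of jogger relative to runner = (14.000, 0.000) − (0.000, -13.000) = (14.000, 13.000) km/h.
Magnitude = |(14.000, 13.000)| = 19.105 km/h.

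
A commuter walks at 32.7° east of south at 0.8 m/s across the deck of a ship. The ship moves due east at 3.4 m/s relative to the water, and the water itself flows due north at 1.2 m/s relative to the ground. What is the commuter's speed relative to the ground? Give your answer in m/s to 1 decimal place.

3.9 m/s

In east/north components (m/s): commuter relative to ship = (0.432, -0.673); ship relative to water = (3.400, 0.000); water relative to ground = (0.000, 1.200).
Sum = (3.832, 0.527) m/s.
Speed = |(3.832, 0.527)| = 3.868 m/s.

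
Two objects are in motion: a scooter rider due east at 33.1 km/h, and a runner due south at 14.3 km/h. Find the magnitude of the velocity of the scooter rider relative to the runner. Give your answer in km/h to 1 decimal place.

Taking east as x and north as y: scooter rider velocity = (33.100, 0.000) km/h; runner velocity = (0.000, -14.300) km/h.
Velocity of scooter rider relative to runner = (33.100, 0.000) − (0.000, -14.300) = (33.100, 14.300) km/h.
Magnitude = |(33.100, 14.300)| = 36.057 km/h.

36.1 km/h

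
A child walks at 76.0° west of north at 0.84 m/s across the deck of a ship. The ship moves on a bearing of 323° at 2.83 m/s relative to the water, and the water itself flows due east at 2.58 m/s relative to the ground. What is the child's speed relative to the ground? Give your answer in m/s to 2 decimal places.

2.46 m/s

In east/north components (m/s): child relative to ship = (-0.815, 0.203); ship relative to water = (-1.703, 2.260); water relative to ground = (2.580, 0.000).
Sum = (0.062, 2.463) m/s.
Speed = |(0.062, 2.463)| = 2.464 m/s.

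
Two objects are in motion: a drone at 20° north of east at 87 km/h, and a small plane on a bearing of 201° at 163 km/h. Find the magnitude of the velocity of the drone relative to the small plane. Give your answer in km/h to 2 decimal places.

Taking east as x and north as y: drone velocity = (81.753, 29.756) km/h; small plane velocity = (-58.414, -152.174) km/h.
Velocity of drone relative to small plane = (81.753, 29.756) − (-58.414, -152.174) = (140.167, 181.929) km/h.
Magnitude = |(140.167, 181.929)| = 229.663 km/h.

229.66 km/h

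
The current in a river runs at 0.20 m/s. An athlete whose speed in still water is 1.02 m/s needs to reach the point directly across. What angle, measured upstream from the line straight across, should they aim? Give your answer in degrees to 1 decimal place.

To cancel the current, the upstream component of the athlete's velocity must equal the flow: 1.02 sin θ = 0.20.
sin θ = 0.20 / 1.02 = 0.1961.
θ = arcsin(0.1961) = 11.308°.

11.3°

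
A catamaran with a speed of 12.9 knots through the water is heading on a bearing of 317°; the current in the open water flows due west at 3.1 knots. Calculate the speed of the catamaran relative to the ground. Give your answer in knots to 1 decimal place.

Taking east as x and north as y: velocity relative to the water = (-8.798, 9.434) knots; the water relative to ground = (-3.100, 0.000) knots.
Velocity relative to ground = (-8.798, 9.434) + (-3.100, 0.000) = (-11.898, 9.434) knots.
Speed = |(-11.898, 9.434)| = 15.184 knots.

15.2 knots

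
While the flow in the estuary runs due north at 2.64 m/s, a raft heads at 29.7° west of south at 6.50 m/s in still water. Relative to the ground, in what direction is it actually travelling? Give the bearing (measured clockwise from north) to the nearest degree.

227°

Taking east as x and north as y: velocity relative to the water = (-3.220, -5.646) m/s; the water relative to ground = (0.000, 2.640) m/s.
Velocity relative to ground = (-3.220, -5.646) + (0.000, 2.640) = (-3.220, -3.006) m/s.
Bearing = atan2(-3.22, -3.01) = 226.97° clockwise from north.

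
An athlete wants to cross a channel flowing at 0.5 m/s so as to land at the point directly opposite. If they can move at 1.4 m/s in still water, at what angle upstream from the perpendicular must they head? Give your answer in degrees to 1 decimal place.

20.9°

To cancel the current, the upstream component of the athlete's velocity must equal the flow: 1.4 sin θ = 0.5.
sin θ = 0.5 / 1.4 = 0.3571.
θ = arcsin(0.3571) = 20.925°.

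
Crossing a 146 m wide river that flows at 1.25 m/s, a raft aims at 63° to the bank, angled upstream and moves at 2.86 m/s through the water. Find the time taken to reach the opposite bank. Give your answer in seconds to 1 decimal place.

The component of the raft's velocity perpendicular to the bank is 2.86 × sin 63° = 2.548 m/s.
The flow acts along the bank and has no component across it.
Time = 146 / 2.548 = 57.294 s.

57.3 s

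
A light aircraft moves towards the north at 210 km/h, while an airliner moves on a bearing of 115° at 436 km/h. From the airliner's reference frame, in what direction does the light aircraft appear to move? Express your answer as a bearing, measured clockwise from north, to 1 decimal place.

Taking east as x and north as y: light aircraft velocity = (0.000, 210.000) km/h; airliner velocity = (395.150, -184.262) km/h.
Velocity of light aircraft relative to airliner = (0.000, 210.000) − (395.150, -184.262) = (-395.150, 394.262) km/h.
Bearing = atan2(-395.15, 394.26) = 314.94° clockwise from north.

314.9°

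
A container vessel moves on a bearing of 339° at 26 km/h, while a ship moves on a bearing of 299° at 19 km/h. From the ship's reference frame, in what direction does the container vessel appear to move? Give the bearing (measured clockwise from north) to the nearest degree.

Taking east as x and north as y: container vessel velocity = (-9.318, 24.273) km/h; ship velocity = (-16.618, 9.211) km/h.
Velocity of container vessel relative to ship = (-9.318, 24.273) − (-16.618, 9.211) = (7.300, 15.062) km/h.
Bearing = atan2(7.30, 15.06) = 25.86° clockwise from north.

026°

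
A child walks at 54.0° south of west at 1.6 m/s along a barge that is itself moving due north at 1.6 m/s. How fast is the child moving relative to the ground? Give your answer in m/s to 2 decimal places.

0.99 m/s

Taking east as x and north as y: barge velocity = (0.000, 1.600) m/s; child velocity relative to barge = (-0.940, -1.294) m/s.
Velocity relative to ground = (0.000, 1.600) + (-0.940, -1.294) = (-0.940, 0.306) m/s.
Speed = |(-0.940, 0.306)| = 0.989 m/s.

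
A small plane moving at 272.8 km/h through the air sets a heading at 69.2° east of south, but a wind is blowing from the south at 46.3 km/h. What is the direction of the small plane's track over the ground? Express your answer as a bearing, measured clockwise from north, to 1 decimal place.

Taking east as x and north as y: velocity relative to the air = (255.020, -96.873) km/h; the air relative to ground = (0.000, 46.300) km/h.
Velocity relative to ground = (255.020, -96.873) + (0.000, 46.300) = (255.020, -50.573) km/h.
Bearing = atan2(255.02, -50.57) = 101.22° clockwise from north.

101.2°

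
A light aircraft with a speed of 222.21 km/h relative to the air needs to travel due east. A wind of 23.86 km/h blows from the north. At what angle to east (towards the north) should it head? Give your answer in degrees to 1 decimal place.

The wind pushes perpendicular to the desired track; the heading must have a component into the wind equal to 23.86 km/h: 222.21 sin θ = 23.86.
sin θ = 0.1074, so θ = 6.164°.

6.2°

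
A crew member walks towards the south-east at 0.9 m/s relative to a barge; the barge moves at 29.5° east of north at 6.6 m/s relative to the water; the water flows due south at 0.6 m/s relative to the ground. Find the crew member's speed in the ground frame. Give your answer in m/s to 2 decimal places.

5.95 m/s

In east/north components (m/s): crew member relative to barge = (0.636, -0.636); barge relative to water = (3.250, 5.744); water relative to ground = (0.000, -0.600).
Sum = (3.886, 4.508) m/s.
Speed = |(3.886, 4.508)| = 5.952 m/s.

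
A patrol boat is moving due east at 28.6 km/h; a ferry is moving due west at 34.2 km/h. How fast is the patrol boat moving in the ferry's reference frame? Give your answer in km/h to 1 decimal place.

62.8 km/h

Taking east as x and north as y: patrol boat velocity = (28.600, 0.000) km/h; ferry velocity = (-34.200, 0.000) km/h.
Velocity of patrol boat relative to ferry = (28.600, 0.000) − (-34.200, 0.000) = (62.800, 0.000) km/h.
Magnitude = |(62.800, 0.000)| = 62.800 km/h.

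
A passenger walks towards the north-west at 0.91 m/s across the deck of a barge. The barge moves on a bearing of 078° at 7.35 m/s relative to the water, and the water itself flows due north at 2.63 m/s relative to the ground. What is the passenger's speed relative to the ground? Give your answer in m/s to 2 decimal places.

In east/north components (m/s): passenger relative to barge = (-0.643, 0.643); barge relative to water = (7.189, 1.528); water relative to ground = (0.000, 2.630).
Sum = (6.546, 4.802) m/s.
Speed = |(6.546, 4.802)| = 8.118 m/s.

8.12 m/s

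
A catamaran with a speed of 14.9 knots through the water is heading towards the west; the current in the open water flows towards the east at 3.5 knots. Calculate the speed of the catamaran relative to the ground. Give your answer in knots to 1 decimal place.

11.4 knots

Taking east as x and north as y: velocity relative to the water = (-14.900, 0.000) knots; the water relative to ground = (3.500, 0.000) knots.
Velocity relative to ground = (-14.900, 0.000) + (3.500, 0.000) = (-11.400, 0.000) knots.
Speed = |(-11.400, 0.000)| = 11.400 knots.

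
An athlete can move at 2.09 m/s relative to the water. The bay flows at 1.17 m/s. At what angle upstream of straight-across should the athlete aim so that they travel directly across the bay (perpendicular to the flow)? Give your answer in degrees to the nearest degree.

34°

To cancel the current, the upstream component of the athlete's velocity must equal the flow: 2.09 sin θ = 1.17.
sin θ = 1.17 / 2.09 = 0.5598.
θ = arcsin(0.5598) = 34.043°.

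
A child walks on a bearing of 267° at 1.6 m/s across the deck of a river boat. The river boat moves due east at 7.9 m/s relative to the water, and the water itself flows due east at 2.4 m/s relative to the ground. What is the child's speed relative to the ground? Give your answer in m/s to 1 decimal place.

8.7 m/s

In east/north components (m/s): child relative to river boat = (-1.598, -0.084); river boat relative to water = (7.900, 0.000); water relative to ground = (2.400, 0.000).
Sum = (8.702, -0.084) m/s.
Speed = |(8.702, -0.084)| = 8.703 m/s.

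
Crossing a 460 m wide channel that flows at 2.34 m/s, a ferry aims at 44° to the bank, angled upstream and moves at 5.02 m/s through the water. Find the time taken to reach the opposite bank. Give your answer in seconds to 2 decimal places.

The component of the ferry's velocity perpendicular to the bank is 5.02 × sin 44° = 3.487 m/s.
The current is parallel to the bank, so it does not affect the crossing time.
Time = 460 / 3.487 = 131.912 s.

131.91 s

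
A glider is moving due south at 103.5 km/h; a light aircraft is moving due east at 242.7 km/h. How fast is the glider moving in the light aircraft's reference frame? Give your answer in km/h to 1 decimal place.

263.8 km/h

Taking east as x and north as y: glider velocity = (0.000, -103.500) km/h; light aircraft velocity = (242.700, 0.000) km/h.
Velocity of glider relative to light aircraft = (0.000, -103.500) − (242.700, 0.000) = (-242.700, -103.500) km/h.
Magnitude = |(-242.700, -103.500)| = 263.848 km/h.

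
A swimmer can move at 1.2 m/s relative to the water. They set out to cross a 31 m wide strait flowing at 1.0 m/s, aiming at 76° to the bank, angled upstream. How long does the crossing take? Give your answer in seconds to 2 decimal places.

26.62 s

The component of the swimmer's velocity perpendicular to the bank is 1.2 × sin 76° = 1.164 m/s.
The flow acts along the bank and has no component across it.
Time = 31 / 1.164 = 26.624 s.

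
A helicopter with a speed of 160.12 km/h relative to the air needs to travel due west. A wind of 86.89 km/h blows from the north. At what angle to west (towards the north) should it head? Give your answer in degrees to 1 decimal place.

The wind pushes perpendicular to the desired track; the heading must have a component into the wind equal to 86.89 km/h: 160.12 sin θ = 86.89.
sin θ = 0.5427, so θ = 32.865°.

32.9°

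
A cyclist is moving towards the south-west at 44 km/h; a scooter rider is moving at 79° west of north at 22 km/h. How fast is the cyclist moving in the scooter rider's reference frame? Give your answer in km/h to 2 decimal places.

36.57 km/h

Taking east as x and north as y: cyclist velocity = (-31.113, -31.113) km/h; scooter rider velocity = (-21.596, 4.198) km/h.
Velocity of cyclist relative to scooter rider = (-31.113, -31.113) − (-21.596, 4.198) = (-9.517, -35.310) km/h.
Magnitude = |(-9.517, -35.310)| = 36.571 km/h.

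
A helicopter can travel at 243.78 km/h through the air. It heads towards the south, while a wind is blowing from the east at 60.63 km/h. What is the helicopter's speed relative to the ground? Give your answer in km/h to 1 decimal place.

Taking east as x and north as y: velocity relative to the air = (0.000, -243.780) km/h; the air relative to ground = (-60.630, 0.000) km/h.
Velocity relative to ground = (0.000, -243.780) + (-60.630, 0.000) = (-60.630, -243.780) km/h.
Speed = |(-60.630, -243.780)| = 251.206 km/h.

251.2 km/h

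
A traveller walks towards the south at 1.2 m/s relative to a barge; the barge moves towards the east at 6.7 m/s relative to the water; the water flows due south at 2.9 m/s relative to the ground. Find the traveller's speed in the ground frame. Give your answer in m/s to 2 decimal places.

In east/north components (m/s): traveller relative to barge = (0.000, -1.200); barge relative to water = (6.700, 0.000); water relative to ground = (0.000, -2.900).
Sum = (6.700, -4.100) m/s.
Speed = |(6.700, -4.100)| = 7.855 m/s.

7.85 m/s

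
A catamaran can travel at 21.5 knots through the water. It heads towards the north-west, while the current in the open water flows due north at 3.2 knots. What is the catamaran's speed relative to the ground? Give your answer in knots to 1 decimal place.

23.9 knots

Taking east as x and north as y: velocity relative to the water = (-15.203, 15.203) knots; the water relative to ground = (0.000, 3.200) knots.
Velocity relative to ground = (-15.203, 15.203) + (0.000, 3.200) = (-15.203, 18.403) knots.
Speed = |(-15.203, 18.403)| = 23.870 knots.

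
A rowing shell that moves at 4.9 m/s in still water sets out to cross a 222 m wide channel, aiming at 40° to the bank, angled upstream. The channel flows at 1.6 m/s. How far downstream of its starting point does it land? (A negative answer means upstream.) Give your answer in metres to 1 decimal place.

Perpendicular speed = 3.150 m/s; crossing time = 222 / 3.150 = 70.484 s.
Net downstream speed = -2.154 m/s.
Drift = -2.154 × 70.484 = -151.795 m (upstream).

-151.8 m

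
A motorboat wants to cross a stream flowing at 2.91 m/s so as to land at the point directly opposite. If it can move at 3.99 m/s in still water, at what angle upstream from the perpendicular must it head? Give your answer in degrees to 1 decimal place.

To cancel the current, the upstream component of the motorboat's velocity must equal the flow: 3.99 sin θ = 2.91.
sin θ = 2.91 / 3.99 = 0.7293.
θ = arcsin(0.7293) = 46.830°.

46.8°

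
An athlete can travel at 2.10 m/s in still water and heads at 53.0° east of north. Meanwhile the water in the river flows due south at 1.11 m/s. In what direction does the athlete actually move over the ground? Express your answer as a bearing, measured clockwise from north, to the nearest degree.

085°

Taking east as x and north as y: velocity relative to the water = (1.677, 1.264) m/s; the water relative to ground = (0.000, -1.110) m/s.
Velocity relative to ground = (1.677, 1.264) + (0.000, -1.110) = (1.677, 0.154) m/s.
Bearing = atan2(1.68, 0.15) = 84.76° clockwise from north.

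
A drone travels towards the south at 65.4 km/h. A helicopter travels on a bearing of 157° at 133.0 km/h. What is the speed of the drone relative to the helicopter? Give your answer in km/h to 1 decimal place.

Taking east as x and north as y: drone velocity = (0.000, -65.400) km/h; helicopter velocity = (51.967, -122.427) km/h.
Velocity of drone relative to helicopter = (0.000, -65.400) − (51.967, -122.427) = (-51.967, 57.027) km/h.
Magnitude = |(-51.967, 57.027)| = 77.154 km/h.

77.2 km/h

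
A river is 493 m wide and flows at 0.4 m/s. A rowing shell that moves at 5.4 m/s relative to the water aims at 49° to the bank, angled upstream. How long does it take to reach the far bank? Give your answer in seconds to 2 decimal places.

120.97 s

The component of the rowing shell's velocity perpendicular to the bank is 5.4 × sin 49° = 4.075 m/s.
The flow acts along the bank and has no component across it.
Time = 493 / 4.075 = 120.969 s.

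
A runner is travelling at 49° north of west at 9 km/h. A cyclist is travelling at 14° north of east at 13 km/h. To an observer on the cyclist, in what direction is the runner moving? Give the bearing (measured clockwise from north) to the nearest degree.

281°

Taking east as x and north as y: runner velocity = (-5.905, 6.792) km/h; cyclist velocity = (12.614, 3.145) km/h.
Velocity of runner relative to cyclist = (-5.905, 6.792) − (12.614, 3.145) = (-18.518, 3.647) km/h.
Bearing = atan2(-18.52, 3.65) = 281.14° clockwise from north.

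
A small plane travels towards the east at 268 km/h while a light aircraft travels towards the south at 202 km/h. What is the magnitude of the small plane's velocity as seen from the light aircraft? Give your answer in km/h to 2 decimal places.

Taking east as x and north as y: small plane velocity = (268.000, 0.000) km/h; light aircraft velocity = (0.000, -202.000) km/h.
Velocity of small plane relative to light aircraft = (268.000, 0.000) − (0.000, -202.000) = (268.000, 202.000) km/h.
Magnitude = |(268.000, 202.000)| = 335.601 km/h.

335.60 km/h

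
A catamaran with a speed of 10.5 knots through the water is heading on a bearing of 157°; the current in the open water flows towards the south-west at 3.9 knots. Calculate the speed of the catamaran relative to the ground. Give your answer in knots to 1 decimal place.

Taking east as x and north as y: velocity relative to the water = (4.103, -9.665) knots; the water relative to ground = (-2.758, -2.758) knots.
Velocity relative to ground = (4.103, -9.665) + (-2.758, -2.758) = (1.345, -12.423) knots.
Speed = |(1.345, -12.423)| = 12.496 knots.

12.5 knots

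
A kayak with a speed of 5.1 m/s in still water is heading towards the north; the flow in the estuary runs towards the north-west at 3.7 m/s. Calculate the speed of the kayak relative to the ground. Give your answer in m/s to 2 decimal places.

Taking east as x and north as y: velocity relative to the water = (0.000, 5.100) m/s; the water relative to ground = (-2.616, 2.616) m/s.
Velocity relative to ground = (0.000, 5.100) + (-2.616, 2.616) = (-2.616, 7.716) m/s.
Speed = |(-2.616, 7.716)| = 8.148 m/s.

8.15 m/s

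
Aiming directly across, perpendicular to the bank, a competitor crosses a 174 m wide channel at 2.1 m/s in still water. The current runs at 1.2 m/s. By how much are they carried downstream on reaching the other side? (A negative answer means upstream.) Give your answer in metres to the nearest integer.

Perpendicular speed = 2.100 m/s; crossing time = 174 / 2.100 = 82.857 s.
Net downstream speed = 1.200 m/s.
Drift = 1.200 × 82.857 = 99.429 m (downstream).

99 m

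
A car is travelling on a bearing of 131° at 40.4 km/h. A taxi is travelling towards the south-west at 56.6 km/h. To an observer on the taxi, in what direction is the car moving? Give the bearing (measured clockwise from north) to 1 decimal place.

079.1°

Taking east as x and north as y: car velocity = (30.490, -26.505) km/h; taxi velocity = (-40.022, -40.022) km/h.
Velocity of car relative to taxi = (30.490, -26.505) − (-40.022, -40.022) = (70.513, 13.517) km/h.
Bearing = atan2(70.51, 13.52) = 79.15° clockwise from north.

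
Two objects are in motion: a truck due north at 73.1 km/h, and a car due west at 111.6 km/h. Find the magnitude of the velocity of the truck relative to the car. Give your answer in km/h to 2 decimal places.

133.41 km/h

Taking east as x and north as y: truck velocity = (0.000, 73.100) km/h; car velocity = (-111.600, 0.000) km/h.
Velocity of truck relative to car = (0.000, 73.100) − (-111.600, 0.000) = (111.600, 73.100) km/h.
Magnitude = |(111.600, 73.100)| = 133.410 km/h.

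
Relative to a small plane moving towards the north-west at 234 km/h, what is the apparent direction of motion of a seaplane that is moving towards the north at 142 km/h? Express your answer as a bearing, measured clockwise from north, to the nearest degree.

Taking east as x and north as y: seaplane velocity = (0.000, 142.000) km/h; small plane velocity = (-165.463, 165.463) km/h.
Velocity of seaplane relative to small plane = (0.000, 142.000) − (-165.463, 165.463) = (165.463, -23.463) km/h.
Bearing = atan2(165.46, -23.46) = 98.07° clockwise from north.

098°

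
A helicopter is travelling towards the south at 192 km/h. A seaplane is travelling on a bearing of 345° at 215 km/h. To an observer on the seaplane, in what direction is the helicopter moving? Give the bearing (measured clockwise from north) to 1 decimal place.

Taking east as x and north as y: helicopter velocity = (0.000, -192.000) km/h; seaplane velocity = (-55.646, 207.674) km/h.
Velocity of helicopter relative to seaplane = (0.000, -192.000) − (-55.646, 207.674) = (55.646, -399.674) km/h.
Bearing = atan2(55.65, -399.67) = 172.07° clockwise from north.

172.1°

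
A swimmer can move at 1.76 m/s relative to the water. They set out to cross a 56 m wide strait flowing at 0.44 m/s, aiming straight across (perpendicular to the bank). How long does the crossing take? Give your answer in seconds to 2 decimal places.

31.82 s

The component of the swimmer's velocity perpendicular to the bank is 1.76 m/s.
The flow acts along the bank and has no component across it.
Time = 56 / 1.760 = 31.818 s.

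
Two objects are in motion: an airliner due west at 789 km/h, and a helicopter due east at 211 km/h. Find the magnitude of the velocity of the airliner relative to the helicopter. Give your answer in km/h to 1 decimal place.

Taking east as x and north as y: airliner velocity = (-789.000, 0.000) km/h; helicopter velocity = (211.000, 0.000) km/h.
Velocity of airliner relative to helicopter = (-789.000, 0.000) − (211.000, 0.000) = (-1000.000, 0.000) km/h.
Magnitude = |(-1000.000, 0.000)| = 1000.000 km/h.

1000.0 km/h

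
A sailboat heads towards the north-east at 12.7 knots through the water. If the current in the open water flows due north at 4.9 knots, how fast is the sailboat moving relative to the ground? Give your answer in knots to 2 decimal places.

16.53 knots

Taking east as x and north as y: velocity relative to the water = (8.980, 8.980) knots; the water relative to ground = (0.000, 4.900) knots.
Velocity relative to ground = (8.980, 8.980) + (0.000, 4.900) = (8.980, 13.880) knots.
Speed = |(8.980, 13.880)| = 16.532 knots.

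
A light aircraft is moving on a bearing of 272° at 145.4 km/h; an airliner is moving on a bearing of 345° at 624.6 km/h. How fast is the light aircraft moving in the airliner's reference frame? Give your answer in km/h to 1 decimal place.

598.5 km/h

Taking east as x and north as y: light aircraft velocity = (-145.311, 5.074) km/h; airliner velocity = (-161.658, 603.317) km/h.
Velocity of light aircraft relative to airliner = (-145.311, 5.074) − (-161.658, 603.317) = (16.347, -598.243) km/h.
Magnitude = |(16.347, -598.243)| = 598.466 km/h.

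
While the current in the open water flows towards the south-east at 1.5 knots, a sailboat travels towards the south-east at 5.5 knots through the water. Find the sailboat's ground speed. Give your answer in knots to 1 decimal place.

Taking east as x and north as y: velocity relative to the water = (3.889, -3.889) knots; the water relative to ground = (1.061, -1.061) knots.
Velocity relative to ground = (3.889, -3.889) + (1.061, -1.061) = (4.950, -4.950) knots.
Speed = |(4.950, -4.950)| = 7.000 knots.

7.0 knots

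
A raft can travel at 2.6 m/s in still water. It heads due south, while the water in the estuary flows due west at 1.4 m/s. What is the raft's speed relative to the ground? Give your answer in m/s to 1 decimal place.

3.0 m/s

Taking east as x and north as y: velocity relative to the water = (0.000, -2.600) m/s; the water relative to ground = (-1.400, 0.000) m/s.
Velocity relative to ground = (0.000, -2.600) + (-1.400, 0.000) = (-1.400, -2.600) m/s.
Speed = |(-1.400, -2.600)| = 2.953 m/s.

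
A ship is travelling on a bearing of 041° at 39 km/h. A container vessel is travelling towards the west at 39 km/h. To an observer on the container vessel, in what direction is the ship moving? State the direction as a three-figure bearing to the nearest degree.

Taking east as x and north as y: ship velocity = (25.586, 29.434) km/h; container vessel velocity = (-39.000, 0.000) km/h.
Velocity of ship relative to container vessel = (25.586, 29.434) − (-39.000, 0.000) = (64.586, 29.434) km/h.
Bearing = atan2(64.59, 29.43) = 65.50° clockwise from north.

066°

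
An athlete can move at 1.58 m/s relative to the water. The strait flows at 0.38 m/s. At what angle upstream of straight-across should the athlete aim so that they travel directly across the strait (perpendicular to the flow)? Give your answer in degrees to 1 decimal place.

13.9°

To cancel the current, the upstream component of the athlete's velocity must equal the flow: 1.58 sin θ = 0.38.
sin θ = 0.38 / 1.58 = 0.2405.
θ = arcsin(0.2405) = 13.916°.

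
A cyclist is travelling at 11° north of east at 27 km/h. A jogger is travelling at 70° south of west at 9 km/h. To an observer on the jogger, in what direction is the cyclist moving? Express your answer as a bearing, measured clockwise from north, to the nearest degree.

Taking east as x and north as y: cyclist velocity = (26.504, 5.152) km/h; jogger velocity = (-3.078, -8.457) km/h.
Velocity of cyclist relative to jogger = (26.504, 5.152) − (-3.078, -8.457) = (29.582, 13.609) km/h.
Bearing = atan2(29.58, 13.61) = 65.30° clockwise from north.

065°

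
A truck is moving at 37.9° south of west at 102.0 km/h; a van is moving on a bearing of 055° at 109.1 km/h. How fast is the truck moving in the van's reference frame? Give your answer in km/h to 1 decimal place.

Taking east as x and north as y: truck velocity = (-80.487, -62.657) km/h; van velocity = (89.369, 62.577) km/h.
Velocity of truck relative to van = (-80.487, -62.657) − (89.369, 62.577) = (-169.856, -125.234) km/h.
Magnitude = |(-169.856, -125.234)| = 211.032 km/h.

211.0 km/h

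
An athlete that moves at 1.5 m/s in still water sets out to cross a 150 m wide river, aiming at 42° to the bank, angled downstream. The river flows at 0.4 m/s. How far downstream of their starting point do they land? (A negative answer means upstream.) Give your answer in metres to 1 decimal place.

Perpendicular speed = 1.004 m/s; crossing time = 150 / 1.004 = 149.448 s.
Net downstream speed = 1.515 m/s.
Drift = 1.515 × 149.448 = 226.371 m (downstream).

226.4 m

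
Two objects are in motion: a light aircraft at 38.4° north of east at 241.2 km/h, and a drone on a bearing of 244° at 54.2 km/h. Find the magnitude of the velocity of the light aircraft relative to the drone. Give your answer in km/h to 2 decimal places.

294.37 km/h

Taking east as x and north as y: light aircraft velocity = (189.027, 149.821) km/h; drone velocity = (-48.715, -23.760) km/h.
Velocity of light aircraft relative to drone = (189.027, 149.821) − (-48.715, -23.760) = (237.741, 173.581) km/h.
Magnitude = |(237.741, 173.581)| = 294.366 km/h.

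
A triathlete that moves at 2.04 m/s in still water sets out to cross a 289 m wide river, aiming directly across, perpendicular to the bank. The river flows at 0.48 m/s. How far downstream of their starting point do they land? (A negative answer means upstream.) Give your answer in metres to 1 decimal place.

68.0 m

Perpendicular speed = 2.040 m/s; crossing time = 289 / 2.040 = 141.667 s.
Net downstream speed = 0.480 m/s.
Drift = 0.480 × 141.667 = 68.000 m (downstream).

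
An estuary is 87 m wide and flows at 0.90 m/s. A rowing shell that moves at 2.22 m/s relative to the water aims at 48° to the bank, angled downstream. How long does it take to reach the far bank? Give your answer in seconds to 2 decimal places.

52.73 s

The component of the rowing shell's velocity perpendicular to the bank is 2.22 × sin 48° = 1.650 m/s.
Only the cross-stream component determines the crossing time; the current contributes nothing perpendicular to the bank.
Time = 87 / 1.650 = 52.734 s.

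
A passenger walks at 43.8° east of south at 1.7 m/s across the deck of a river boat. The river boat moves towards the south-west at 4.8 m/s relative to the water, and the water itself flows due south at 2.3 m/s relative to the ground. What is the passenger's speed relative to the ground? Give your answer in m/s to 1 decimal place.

7.3 m/s

In east/north components (m/s): passenger relative to river boat = (1.177, -1.227); river boat relative to water = (-3.394, -3.394); water relative to ground = (0.000, -2.300).
Sum = (-2.217, -6.921) m/s.
Speed = |(-2.217, -6.921)| = 7.268 m/s.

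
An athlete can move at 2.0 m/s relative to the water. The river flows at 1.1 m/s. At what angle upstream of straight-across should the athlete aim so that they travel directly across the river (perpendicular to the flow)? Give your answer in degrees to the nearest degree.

33°

To cancel the current, the upstream component of the athlete's velocity must equal the flow: 2.0 sin θ = 1.1.
sin θ = 1.1 / 2.0 = 0.5500.
θ = arcsin(0.5500) = 33.367°.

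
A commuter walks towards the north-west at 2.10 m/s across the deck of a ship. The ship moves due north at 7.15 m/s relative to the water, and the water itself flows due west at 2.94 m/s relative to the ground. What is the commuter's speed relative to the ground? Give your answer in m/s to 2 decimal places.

9.70 m/s

In east/north components (m/s): commuter relative to ship = (-1.485, 1.485); ship relative to water = (0.000, 7.150); water relative to ground = (-2.940, 0.000).
Sum = (-4.425, 8.635) m/s.
Speed = |(-4.425, 8.635)| = 9.703 m/s.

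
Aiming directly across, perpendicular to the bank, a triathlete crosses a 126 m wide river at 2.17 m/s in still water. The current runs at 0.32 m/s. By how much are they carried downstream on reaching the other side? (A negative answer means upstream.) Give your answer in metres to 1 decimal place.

18.6 m

Perpendicular speed = 2.170 m/s; crossing time = 126 / 2.170 = 58.065 s.
Net downstream speed = 0.320 m/s.
Drift = 0.320 × 58.065 = 18.581 m (downstream).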